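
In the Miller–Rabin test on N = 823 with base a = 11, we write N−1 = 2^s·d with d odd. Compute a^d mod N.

823 − 1 = 822 = 2^1 · 411, so d = 411.
11^1 ≡ 11 (mod 823)
11^2 ≡ 11^2 = 121 ≡ 121 (mod 823)
11^4 ≡ 121^2 = 14641 ≡ 650 (mod 823)
11^8 ≡ 650^2 = 422500 ≡ 301 (mod 823)
11^16 ≡ 301^2 = 90601 ≡ 71 (mod 823)
11^32 ≡ 71^2 = 5041 ≡ 103 (mod 823)
11^64 ≡ 103^2 = 10609 ≡ 733 (mod 823)
11^128 ≡ 733^2 = 537289 ≡ 693 (mod 823)
11^256 ≡ 693^2 = 480249 ≡ 440 (mod 823)
411 = 256 + 128 + 16 + 8 + 2 + 1 in binary powers of 2.
So 11^411 ≡ 440 · 693 · 71 · 301 · 121 · 11 ≡ 822 (mod 823).
Since 11^d ≡ 822 (mod 823), base 11 does not prove 823 composite.

822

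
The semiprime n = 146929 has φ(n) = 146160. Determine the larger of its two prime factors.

φ(n) = (p−1)(q−1) = n − (p+q) + 1, so p + q = 146929 − 146160 + 1 = 770.
p and q are the roots of t² − 770t + 146929 = 0.
Discriminant: 770² − 4·146929 = 592900 − 587716 = 5184; √5184 = 72.
q = (770 − 72)/2 = 349, p = (770 + 72)/2 = 421.
Check: 349 · 421 = 146929.

421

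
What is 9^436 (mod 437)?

9^1 ≡ 9 (mod 437)
9^2 ≡ 9^2 = 81 ≡ 81 (mod 437)
9^4 ≡ 81^2 = 6561 ≡ 6 (mod 437)
9^8 ≡ 6^2 = 36 ≡ 36 (mod 437)
9^16 ≡ 36^2 = 1296 ≡ 422 (mod 437)
9^32 ≡ 422^2 = 178084 ≡ 225 (mod 437)
9^64 ≡ 225^2 = 50625 ≡ 370 (mod 437)
9^128 ≡ 370^2 = 136900 ≡ 119 (mod 437)
9^256 ≡ 119^2 = 14161 ≡ 177 (mod 437)
436 = 256 + 128 + 32 + 16 + 4 in binary powers of 2.
So 9^436 ≡ 177 · 119 · 225 · 422 · 6 ≡ 234 (mod 437).
Since 234 ≠ 1, base 9 is a Fermat witness: 437 is composite.

234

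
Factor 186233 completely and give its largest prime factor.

71

186233 = 43 · 4331
4331 = 61 · 71
71 is prime.
So 186233 = 43 · 61 · 71; the largest prime factor is 71.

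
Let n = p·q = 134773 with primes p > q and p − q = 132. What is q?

307

Since p = q + 132, we have 134773 = q(q + 132), so q² + 132q − 134773 = 0.
Discriminant: 132² + 4·134773 = 17424 + 539092 = 556516; √556516 = 746.
q = (−132 + 746)/2 = 307, and p = q + 132 = 439.
Check: 307 · 439 = 134773.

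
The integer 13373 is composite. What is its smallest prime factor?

13373 is odd.
Digit sum 17, not divisible by 3.
Ends in 3: not divisible by 5.
7: 13373 = 7·1910 + 3
11: 13373 = 11·1215 + 8
13: 13373 = 13·1028 + 9
17: 13373 = 17·786 + 11
19: 13373 = 19·703 + 16
23: 13373 = 23·581 + 10
29: 13373 = 29·461 + 4
31: 13373 = 31·431 + 12
37: 13373 = 37·361 + 16
41: 13373 = 41·326 + 7
43: 13373 = 43·311

43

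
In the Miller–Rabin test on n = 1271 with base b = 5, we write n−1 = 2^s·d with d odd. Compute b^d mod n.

893

1271 − 1 = 1270 = 2^1 · 635, so d = 635.
5^1 ≡ 5 (mod 1271)
5^2 ≡ 5^2 = 25 ≡ 25 (mod 1271)
5^4 ≡ 25^2 = 625 ≡ 625 (mod 1271)
5^8 ≡ 625^2 = 390625 ≡ 428 (mod 1271)
5^16 ≡ 428^2 = 183184 ≡ 160 (mod 1271)
5^32 ≡ 160^2 = 25600 ≡ 180 (mod 1271)
5^64 ≡ 180^2 = 32400 ≡ 625 (mod 1271)
5^128 ≡ 625^2 = 390625 ≡ 428 (mod 1271)
5^256 ≡ 428^2 = 183184 ≡ 160 (mod 1271)
5^512 ≡ 160^2 = 25600 ≡ 180 (mod 1271)
635 = 512 + 64 + 32 + 16 + 8 + 2 + 1 in binary powers of 2.
So 5^635 ≡ 180 · 625 · 180 · 160 · 428 · 25 · 5 ≡ 893 (mod 1271).
Squaring chain: 893; never reaches −1, so base 5 is a Miller–Rabin witness that 1271 is composite.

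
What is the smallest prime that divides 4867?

31

4867 is odd.
Digit sum 25, not divisible by 3.
Ends in 7: not divisible by 5.
7: 4867 = 7·695 + 2
11: 4867 = 11·442 + 5
13: 4867 = 13·374 + 5
17: 4867 = 17·286 + 5
19: 4867 = 19·256 + 3
23: 4867 = 23·211 + 14
29: 4867 = 29·167 + 24
31: 4867 = 31·157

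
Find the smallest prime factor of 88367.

97

88367 is odd.
Digit sum 32, not divisible by 3.
Ends in 7: not divisible by 5.
7: 88367 = 7·12623 + 6
11: 88367 = 11·8033 + 4
13: 88367 = 13·6797 + 6
17: 88367 = 17·5198 + 1
19: 88367 = 19·4650 + 17
23: 88367 = 23·3842 + 1
29: 88367 = 29·3047 + 4
31: 88367 = 31·2850 + 17
37: 88367 = 37·2388 + 11
41: 88367 = 41·2155 + 12
43: 88367 = 43·2055 + 2
47: 88367 = 47·1880 + 7
53: 88367 = 53·1667 + 16
59: 88367 = 59·1497 + 44
61: 88367 = 61·1448 + 39
67: 88367 = 67·1318 + 61
71: 88367 = 71·1244 + 43
73: 88367 = 73·1210 + 37
79: 88367 = 79·1118 + 45
83: 88367 = 83·1064 + 55
89: 88367 = 89·992 + 79
97: 88367 = 97·911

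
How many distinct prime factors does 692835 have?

6

692835 = 3 · 230945
230945 = 5 · 46189
46189 = 11 · 4199
4199 = 13 · 323
323 = 17 · 19
692835 = 3 · 5 · 11 · 13 · 17 · 19, which has 6 distinct prime factors.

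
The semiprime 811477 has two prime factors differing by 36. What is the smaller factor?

883

Since p = q + 36, we have 811477 = q(q + 36), so q² + 36q − 811477 = 0.
Discriminant: 36² + 4·811477 = 1296 + 3245908 = 3247204; √3247204 = 1802.
q = (−36 + 1802)/2 = 883, and p = q + 36 = 919.
Check: 883 · 919 = 811477.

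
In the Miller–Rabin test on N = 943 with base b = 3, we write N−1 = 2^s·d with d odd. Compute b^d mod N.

547

943 − 1 = 942 = 2^1 · 471, so d = 471.
3^1 ≡ 3 (mod 943)
3^2 ≡ 3^2 = 9 ≡ 9 (mod 943)
3^4 ≡ 9^2 = 81 ≡ 81 (mod 943)
3^8 ≡ 81^2 = 6561 ≡ 903 (mod 943)
3^16 ≡ 903^2 = 815409 ≡ 657 (mod 943)
3^32 ≡ 657^2 = 431649 ≡ 698 (mod 943)
3^64 ≡ 698^2 = 487204 ≡ 616 (mod 943)
3^128 ≡ 616^2 = 379456 ≡ 370 (mod 943)
3^256 ≡ 370^2 = 136900 ≡ 165 (mod 943)
471 = 256 + 128 + 64 + 16 + 4 + 2 + 1 in binary powers of 2.
So 3^471 ≡ 165 · 370 · 616 · 657 · 81 · 9 · 3 ≡ 547 (mod 943).
Squaring chain: 547; never reaches −1, so base 3 is a Miller–Rabin witness that 943 is composite.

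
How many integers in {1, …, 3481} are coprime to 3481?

Factor: 3481 = 59^2.
φ(3481) = 59^1·(59−1) = 3422.

3422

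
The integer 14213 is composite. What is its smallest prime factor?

61

14213 is odd.
Digit sum 11, not divisible by 3.
Ends in 3: not divisible by 5.
7: 14213 = 7·2030 + 3
11: 14213 = 11·1292 + 1
13: 14213 = 13·1093 + 4
17: 14213 = 17·836 + 1
19: 14213 = 19·748 + 1
23: 14213 = 23·617 + 22
29: 14213 = 29·490 + 3
31: 14213 = 31·458 + 15
37: 14213 = 37·384 + 5
41: 14213 = 41·346 + 27
43: 14213 = 43·330 + 23
47: 14213 = 47·302 + 19
53: 14213 = 53·268 + 9
59: 14213 = 59·240 + 53
61: 14213 = 61·233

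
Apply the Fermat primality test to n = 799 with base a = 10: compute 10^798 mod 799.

212

10^1 ≡ 10 (mod 799)
10^2 ≡ 10^2 = 100 ≡ 100 (mod 799)
10^4 ≡ 100^2 = 10000 ≡ 412 (mod 799)
10^8 ≡ 412^2 = 169744 ≡ 356 (mod 799)
10^16 ≡ 356^2 = 126736 ≡ 494 (mod 799)
10^32 ≡ 494^2 = 244036 ≡ 341 (mod 799)
10^64 ≡ 341^2 = 116281 ≡ 426 (mod 799)
10^128 ≡ 426^2 = 181476 ≡ 103 (mod 799)
10^256 ≡ 103^2 = 10609 ≡ 222 (mod 799)
10^512 ≡ 222^2 = 49284 ≡ 545 (mod 799)
798 = 512 + 256 + 16 + 8 + 4 + 2 in binary powers of 2.
So 10^798 ≡ 545 · 222 · 494 · 356 · 412 · 100 ≡ 212 (mod 799).
Since 212 ≠ 1, base 10 is a Fermat witness: 799 is composite.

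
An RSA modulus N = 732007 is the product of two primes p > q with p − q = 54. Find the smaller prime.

829

Since p = q + 54, we have 732007 = q(q + 54), so q² + 54q − 732007 = 0.
Discriminant: 54² + 4·732007 = 2916 + 2928028 = 2930944; √2930944 = 1712.
q = (−54 + 1712)/2 = 829, and p = q + 54 = 883.
Check: 829 · 883 = 732007.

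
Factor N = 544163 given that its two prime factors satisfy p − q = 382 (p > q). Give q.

571

Since p = q + 382, we have 544163 = q(q + 382), so q² + 382q − 544163 = 0.
Discriminant: 382² + 4·544163 = 145924 + 2176652 = 2322576; √2322576 = 1524.
q = (−382 + 1524)/2 = 571, and p = q + 382 = 953.
Check: 571 · 953 = 544163.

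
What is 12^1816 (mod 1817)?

1553

12^1 ≡ 12 (mod 1817)
12^2 ≡ 12^2 = 144 ≡ 144 (mod 1817)
12^4 ≡ 144^2 = 20736 ≡ 749 (mod 1817)
12^8 ≡ 749^2 = 561001 ≡ 1365 (mod 1817)
12^16 ≡ 1365^2 = 1863225 ≡ 800 (mod 1817)
12^32 ≡ 800^2 = 640000 ≡ 416 (mod 1817)
12^64 ≡ 416^2 = 173056 ≡ 441 (mod 1817)
12^128 ≡ 441^2 = 194481 ≡ 62 (mod 1817)
12^256 ≡ 62^2 = 3844 ≡ 210 (mod 1817)
12^512 ≡ 210^2 = 44100 ≡ 492 (mod 1817)
12^1024 ≡ 492^2 = 242064 ≡ 403 (mod 1817)
1816 = 1024 + 512 + 256 + 16 + 8 in binary powers of 2.
So 12^1816 ≡ 403 · 492 · 210 · 800 · 1365 ≡ 1553 (mod 1817).
Since 1553 ≠ 1, base 12 is a Fermat witness: 1817 is composite.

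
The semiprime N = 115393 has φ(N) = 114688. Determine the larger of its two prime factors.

φ(n) = (p−1)(q−1) = n − (p+q) + 1, so p + q = 115393 − 114688 + 1 = 706.
p and q are the roots of t² − 706t + 115393 = 0.
Discriminant: 706² − 4·115393 = 498436 − 461572 = 36864; √36864 = 192.
q = (706 − 192)/2 = 257, p = (706 + 192)/2 = 449.
Check: 257 · 449 = 115393.

449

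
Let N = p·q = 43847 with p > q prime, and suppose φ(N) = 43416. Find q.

163

φ(n) = (p−1)(q−1) = n − (p+q) + 1, so p + q = 43847 − 43416 + 1 = 432.
p and q are the roots of t² − 432t + 43847 = 0.
Discriminant: 432² − 4·43847 = 186624 − 175388 = 11236; √11236 = 106.
q = (432 − 106)/2 = 163, p = (432 + 106)/2 = 269.
Check: 163 · 269 = 43847.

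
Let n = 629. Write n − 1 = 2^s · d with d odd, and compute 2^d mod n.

629 − 1 = 628 = 2^2 · 157, so d = 157.
2^1 ≡ 2 (mod 629)
2^2 ≡ 2^2 = 4 ≡ 4 (mod 629)
2^4 ≡ 4^2 = 16 ≡ 16 (mod 629)
2^8 ≡ 16^2 = 256 ≡ 256 (mod 629)
2^16 ≡ 256^2 = 65536 ≡ 120 (mod 629)
2^32 ≡ 120^2 = 14400 ≡ 562 (mod 629)
2^64 ≡ 562^2 = 315844 ≡ 86 (mod 629)
2^128 ≡ 86^2 = 7396 ≡ 477 (mod 629)
157 = 128 + 16 + 8 + 4 + 1 in binary powers of 2.
So 2^157 ≡ 477 · 120 · 256 · 16 · 2 ≡ 15 (mod 629).
Squaring chain: 15 → 225; never reaches −1, so base 2 is a Miller–Rabin witness that 629 is composite.

15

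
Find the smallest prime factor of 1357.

23

1357 is odd.
Digit sum 16, not divisible by 3.
Ends in 7: not divisible by 5.
7: 1357 = 7·193 + 6
11: 1357 = 11·123 + 4
13: 1357 = 13·104 + 5
17: 1357 = 17·79 + 14
19: 1357 = 19·71 + 8
23: 1357 = 23·59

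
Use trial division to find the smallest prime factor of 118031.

118031 is odd.
Digit sum 14, not divisible by 3.
Ends in 1: not divisible by 5.
7: 118031 = 7·16861 + 4
11: 118031 = 11·10730 + 1
13: 118031 = 13·9079 + 4
17: 118031 = 17·6943

17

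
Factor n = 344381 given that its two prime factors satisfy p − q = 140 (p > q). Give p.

Since p = q + 140, we have 344381 = q(q + 140), so q² + 140q − 344381 = 0.
Discriminant: 140² + 4·344381 = 19600 + 1377524 = 1397124; √1397124 = 1182.
q = (−140 + 1182)/2 = 521, and p = q + 140 = 661.
Check: 521 · 661 = 344381.

661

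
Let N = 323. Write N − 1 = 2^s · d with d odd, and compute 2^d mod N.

323 − 1 = 322 = 2^1 · 161, so d = 161.
2^1 ≡ 2 (mod 323)
2^2 ≡ 2^2 = 4 ≡ 4 (mod 323)
2^4 ≡ 4^2 = 16 ≡ 16 (mod 323)
2^8 ≡ 16^2 = 256 ≡ 256 (mod 323)
2^16 ≡ 256^2 = 65536 ≡ 290 (mod 323)
2^32 ≡ 290^2 = 84100 ≡ 120 (mod 323)
2^64 ≡ 120^2 = 14400 ≡ 188 (mod 323)
2^128 ≡ 188^2 = 35344 ≡ 137 (mod 323)
161 = 128 + 32 + 1 in binary powers of 2.
So 2^161 ≡ 137 · 120 · 2 ≡ 257 (mod 323).
Squaring chain: 257; never reaches −1, so base 2 is a Miller–Rabin witness that 323 is composite.

257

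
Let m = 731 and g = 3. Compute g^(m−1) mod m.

195

3^1 ≡ 3 (mod 731)
3^2 ≡ 3^2 = 9 ≡ 9 (mod 731)
3^4 ≡ 9^2 = 81 ≡ 81 (mod 731)
3^8 ≡ 81^2 = 6561 ≡ 713 (mod 731)
3^16 ≡ 713^2 = 508369 ≡ 324 (mod 731)
3^32 ≡ 324^2 = 104976 ≡ 443 (mod 731)
3^64 ≡ 443^2 = 196249 ≡ 341 (mod 731)
3^128 ≡ 341^2 = 116281 ≡ 52 (mod 731)
3^256 ≡ 52^2 = 2704 ≡ 511 (mod 731)
3^512 ≡ 511^2 = 261121 ≡ 154 (mod 731)
730 = 512 + 128 + 64 + 16 + 8 + 2 in binary powers of 2.
So 3^730 ≡ 154 · 52 · 341 · 324 · 713 · 9 ≡ 195 (mod 731).
Since 195 ≠ 1, base 3 is a Fermat witness: 731 is composite.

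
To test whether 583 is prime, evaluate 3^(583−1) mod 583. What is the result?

537

3^1 ≡ 3 (mod 583)
3^2 ≡ 3^2 = 9 ≡ 9 (mod 583)
3^4 ≡ 9^2 = 81 ≡ 81 (mod 583)
3^8 ≡ 81^2 = 6561 ≡ 148 (mod 583)
3^16 ≡ 148^2 = 21904 ≡ 333 (mod 583)
3^32 ≡ 333^2 = 110889 ≡ 119 (mod 583)
3^64 ≡ 119^2 = 14161 ≡ 169 (mod 583)
3^128 ≡ 169^2 = 28561 ≡ 577 (mod 583)
3^256 ≡ 577^2 = 332929 ≡ 36 (mod 583)
3^512 ≡ 36^2 = 1296 ≡ 130 (mod 583)
582 = 512 + 64 + 4 + 2 in binary powers of 2.
So 3^582 ≡ 130 · 169 · 81 · 9 ≡ 537 (mod 583).
Since 537 ≠ 1, base 3 is a Fermat witness: 583 is composite.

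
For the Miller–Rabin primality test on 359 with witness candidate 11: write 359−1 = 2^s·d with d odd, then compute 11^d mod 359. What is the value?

1

359 − 1 = 358 = 2^1 · 179, so d = 179.
11^1 ≡ 11 (mod 359)
11^2 ≡ 11^2 = 121 ≡ 121 (mod 359)
11^4 ≡ 121^2 = 14641 ≡ 281 (mod 359)
11^8 ≡ 281^2 = 78961 ≡ 340 (mod 359)
11^16 ≡ 340^2 = 115600 ≡ 2 (mod 359)
11^32 ≡ 2^2 = 4 ≡ 4 (mod 359)
11^64 ≡ 4^2 = 16 ≡ 16 (mod 359)
11^128 ≡ 16^2 = 256 ≡ 256 (mod 359)
179 = 128 + 32 + 16 + 2 + 1 in binary powers of 2.
So 11^179 ≡ 256 · 4 · 2 · 121 · 11 ≡ 1 (mod 359).
Since 11^d ≡ 1 (mod 359), base 11 does not prove 359 composite.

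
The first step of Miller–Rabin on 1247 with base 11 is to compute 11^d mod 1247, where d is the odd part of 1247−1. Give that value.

1247 − 1 = 1246 = 2^1 · 623, so d = 623.
11^1 ≡ 11 (mod 1247)
11^2 ≡ 11^2 = 121 ≡ 121 (mod 1247)
11^4 ≡ 121^2 = 14641 ≡ 924 (mod 1247)
11^8 ≡ 924^2 = 853776 ≡ 828 (mod 1247)
11^16 ≡ 828^2 = 685584 ≡ 981 (mod 1247)
11^32 ≡ 981^2 = 962361 ≡ 924 (mod 1247)
11^64 ≡ 924^2 = 853776 ≡ 828 (mod 1247)
11^128 ≡ 828^2 = 685584 ≡ 981 (mod 1247)
11^256 ≡ 981^2 = 962361 ≡ 924 (mod 1247)
11^512 ≡ 924^2 = 853776 ≡ 828 (mod 1247)
623 = 512 + 64 + 32 + 8 + 4 + 2 + 1 in binary powers of 2.
So 11^623 ≡ 828 · 828 · 924 · 828 · 924 · 121 · 11 ≡ 302 (mod 1247).
Squaring chain: 302; never reaches −1, so base 11 is a Miller–Rabin witness that 1247 is composite.

302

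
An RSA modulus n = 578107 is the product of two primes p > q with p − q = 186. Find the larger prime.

Since p = q + 186, we have 578107 = q(q + 186), so q² + 186q − 578107 = 0.
Discriminant: 186² + 4·578107 = 34596 + 2312428 = 2347024; √2347024 = 1532.
q = (−186 + 1532)/2 = 673, and p = q + 186 = 859.
Check: 673 · 859 = 578107.

859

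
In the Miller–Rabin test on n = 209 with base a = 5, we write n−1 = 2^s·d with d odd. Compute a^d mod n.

169

209 − 1 = 208 = 2^4 · 13, so d = 13.
5^1 ≡ 5 (mod 209)
5^2 ≡ 5^2 = 25 ≡ 25 (mod 209)
5^4 ≡ 25^2 = 625 ≡ 207 (mod 209)
5^8 ≡ 207^2 = 42849 ≡ 4 (mod 209)
13 = 8 + 4 + 1 in binary powers of 2.
So 5^13 ≡ 4 · 207 · 5 ≡ 169 (mod 209).
Squaring chain: 169 → 137 → 168 → 9; never reaches −1, so base 5 is a Miller–Rabin witness that 209 is composite.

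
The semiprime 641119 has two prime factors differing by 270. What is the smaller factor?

Since p = q + 270, we have 641119 = q(q + 270), so q² + 270q − 641119 = 0.
Discriminant: 270² + 4·641119 = 72900 + 2564476 = 2637376; √2637376 = 1624.
q = (−270 + 1624)/2 = 677, and p = q + 270 = 947.
Check: 677 · 947 = 641119.

677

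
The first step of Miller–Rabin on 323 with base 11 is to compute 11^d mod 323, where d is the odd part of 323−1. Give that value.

323 − 1 = 322 = 2^1 · 161, so d = 161.
11^1 ≡ 11 (mod 323)
11^2 ≡ 11^2 = 121 ≡ 121 (mod 323)
11^4 ≡ 121^2 = 14641 ≡ 106 (mod 323)
11^8 ≡ 106^2 = 11236 ≡ 254 (mod 323)
11^16 ≡ 254^2 = 64516 ≡ 239 (mod 323)
11^32 ≡ 239^2 = 57121 ≡ 273 (mod 323)
11^64 ≡ 273^2 = 74529 ≡ 239 (mod 323)
11^128 ≡ 239^2 = 57121 ≡ 273 (mod 323)
161 = 128 + 32 + 1 in binary powers of 2.
So 11^161 ≡ 273 · 273 · 11 ≡ 45 (mod 323).
Squaring chain: 45; never reaches −1, so base 11 is a Miller–Rabin witness that 323 is composite.

45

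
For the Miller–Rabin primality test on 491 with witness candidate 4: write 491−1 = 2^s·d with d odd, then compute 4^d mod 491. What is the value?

1

491 − 1 = 490 = 2^1 · 245, so d = 245.
4^1 ≡ 4 (mod 491)
4^2 ≡ 4^2 = 16 ≡ 16 (mod 491)
4^4 ≡ 16^2 = 256 ≡ 256 (mod 491)
4^8 ≡ 256^2 = 65536 ≡ 233 (mod 491)
4^16 ≡ 233^2 = 54289 ≡ 279 (mod 491)
4^32 ≡ 279^2 = 77841 ≡ 263 (mod 491)
4^64 ≡ 263^2 = 69169 ≡ 429 (mod 491)
4^128 ≡ 429^2 = 184041 ≡ 407 (mod 491)
245 = 128 + 64 + 32 + 16 + 4 + 1 in binary powers of 2.
So 4^245 ≡ 407 · 429 · 263 · 279 · 256 · 4 ≡ 1 (mod 491).
Since 4^d ≡ 1 (mod 491), base 4 does not prove 491 composite.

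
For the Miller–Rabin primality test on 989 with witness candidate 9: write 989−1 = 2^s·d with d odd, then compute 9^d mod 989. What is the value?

989 − 1 = 988 = 2^2 · 247, so d = 247.
9^1 ≡ 9 (mod 989)
9^2 ≡ 9^2 = 81 ≡ 81 (mod 989)
9^4 ≡ 81^2 = 6561 ≡ 627 (mod 989)
9^8 ≡ 627^2 = 393129 ≡ 496 (mod 989)
9^16 ≡ 496^2 = 246016 ≡ 744 (mod 989)
9^32 ≡ 744^2 = 553536 ≡ 685 (mod 989)
9^64 ≡ 685^2 = 469225 ≡ 439 (mod 989)
9^128 ≡ 439^2 = 192721 ≡ 855 (mod 989)
247 = 128 + 64 + 32 + 16 + 4 + 2 + 1 in binary powers of 2.
So 9^247 ≡ 855 · 439 · 685 · 744 · 627 · 81 · 9 ≡ 744 (mod 989).
Squaring chain: 744 → 685; never reaches −1, so base 9 is a Miller–Rabin witness that 989 is composite.

744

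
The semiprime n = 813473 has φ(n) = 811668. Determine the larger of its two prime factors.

947

φ(n) = (p−1)(q−1) = n − (p+q) + 1, so p + q = 813473 − 811668 + 1 = 1806.
p and q are the roots of t² − 1806t + 813473 = 0.
Discriminant: 1806² − 4·813473 = 3261636 − 3253892 = 7744; √7744 = 88.
q = (1806 − 88)/2 = 859, p = (1806 + 88)/2 = 947.
Check: 859 · 947 = 813473.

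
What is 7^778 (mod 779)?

292

7^1 ≡ 7 (mod 779)
7^2 ≡ 7^2 = 49 ≡ 49 (mod 779)
7^4 ≡ 49^2 = 2401 ≡ 64 (mod 779)
7^8 ≡ 64^2 = 4096 ≡ 201 (mod 779)
7^16 ≡ 201^2 = 40401 ≡ 672 (mod 779)
7^32 ≡ 672^2 = 451584 ≡ 543 (mod 779)
7^64 ≡ 543^2 = 294849 ≡ 387 (mod 779)
7^128 ≡ 387^2 = 149769 ≡ 201 (mod 779)
7^256 ≡ 201^2 = 40401 ≡ 672 (mod 779)
7^512 ≡ 672^2 = 451584 ≡ 543 (mod 779)
778 = 512 + 256 + 8 + 2 in binary powers of 2.
So 7^778 ≡ 543 · 672 · 201 · 49 ≡ 292 (mod 779).
Since 292 ≠ 1, base 7 is a Fermat witness: 779 is composite.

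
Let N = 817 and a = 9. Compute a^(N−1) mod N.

752

9^1 ≡ 9 (mod 817)
9^2 ≡ 9^2 = 81 ≡ 81 (mod 817)
9^4 ≡ 81^2 = 6561 ≡ 25 (mod 817)
9^8 ≡ 25^2 = 625 ≡ 625 (mod 817)
9^16 ≡ 625^2 = 390625 ≡ 99 (mod 817)
9^32 ≡ 99^2 = 9801 ≡ 814 (mod 817)
9^64 ≡ 814^2 = 662596 ≡ 9 (mod 817)
9^128 ≡ 9^2 = 81 ≡ 81 (mod 817)
9^256 ≡ 81^2 = 6561 ≡ 25 (mod 817)
9^512 ≡ 25^2 = 625 ≡ 625 (mod 817)
816 = 512 + 256 + 32 + 16 in binary powers of 2.
So 9^816 ≡ 625 · 25 · 814 · 99 ≡ 752 (mod 817).
Since 752 ≠ 1, base 9 is a Fermat witness: 817 is composite.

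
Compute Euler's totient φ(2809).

2756

Factor: 2809 = 53^2.
φ(2809) = 53^1·(53−1) = 2756.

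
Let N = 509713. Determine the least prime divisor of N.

19

509713 is odd.
Digit sum 25, not divisible by 3.
Ends in 3: not divisible by 5.
7: 509713 = 7·72816 + 1
11: 509713 = 11·46337 + 6
13: 509713 = 13·39208 + 9
17: 509713 = 17·29983 + 2
19: 509713 = 19·26827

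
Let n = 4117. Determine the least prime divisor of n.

23

4117 is odd.
Digit sum 13, not divisible by 3.
Ends in 7: not divisible by 5.
7: 4117 = 7·588 + 1
11: 4117 = 11·374 + 3
13: 4117 = 13·316 + 9
17: 4117 = 17·242 + 3
19: 4117 = 19·216 + 13
23: 4117 = 23·179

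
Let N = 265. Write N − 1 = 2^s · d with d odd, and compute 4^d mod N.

219

265 − 1 = 264 = 2^3 · 33, so d = 33.
4^1 ≡ 4 (mod 265)
4^2 ≡ 4^2 = 16 ≡ 16 (mod 265)
4^4 ≡ 16^2 = 256 ≡ 256 (mod 265)
4^8 ≡ 256^2 = 65536 ≡ 81 (mod 265)
4^16 ≡ 81^2 = 6561 ≡ 201 (mod 265)
4^32 ≡ 201^2 = 40401 ≡ 121 (mod 265)
33 = 32 + 1 in binary powers of 2.
So 4^33 ≡ 121 · 4 ≡ 219 (mod 265).
Squaring chain: 219 → 261 → 16; never reaches −1, so base 4 is a Miller–Rabin witness that 265 is composite.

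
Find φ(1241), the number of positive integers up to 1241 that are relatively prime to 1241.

1152

Factor: 1241 = 17 · 73.
φ(1241) = (17−1) · (73−1) = 16 · 72 = 1152.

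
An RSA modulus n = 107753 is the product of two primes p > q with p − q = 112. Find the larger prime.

389

Since p = q + 112, we have 107753 = q(q + 112), so q² + 112q − 107753 = 0.
Discriminant: 112² + 4·107753 = 12544 + 431012 = 443556; √443556 = 666.
q = (−112 + 666)/2 = 277, and p = q + 112 = 389.
Check: 277 · 389 = 107753.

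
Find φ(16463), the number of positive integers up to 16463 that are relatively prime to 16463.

Factor: 16463 = 101 · 163.
φ(16463) = (101−1) · (163−1) = 100 · 162 = 16200.

16200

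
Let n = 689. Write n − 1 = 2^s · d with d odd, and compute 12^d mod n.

337

689 − 1 = 688 = 2^4 · 43, so d = 43.
12^1 ≡ 12 (mod 689)
12^2 ≡ 12^2 = 144 ≡ 144 (mod 689)
12^4 ≡ 144^2 = 20736 ≡ 66 (mod 689)
12^8 ≡ 66^2 = 4356 ≡ 222 (mod 689)
12^16 ≡ 222^2 = 49284 ≡ 365 (mod 689)
12^32 ≡ 365^2 = 133225 ≡ 248 (mod 689)
43 = 32 + 8 + 2 + 1 in binary powers of 2.
So 12^43 ≡ 248 · 222 · 144 · 12 ≡ 337 (mod 689).
Squaring chain: 337 → 573 → 365 → 248; never reaches −1, so base 12 is a Miller–Rabin witness that 689 is composite.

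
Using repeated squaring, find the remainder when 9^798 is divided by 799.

9^1 ≡ 9 (mod 799)
9^2 ≡ 9^2 = 81 ≡ 81 (mod 799)
9^4 ≡ 81^2 = 6561 ≡ 169 (mod 799)
9^8 ≡ 169^2 = 28561 ≡ 596 (mod 799)
9^16 ≡ 596^2 = 355216 ≡ 460 (mod 799)
9^32 ≡ 460^2 = 211600 ≡ 664 (mod 799)
9^64 ≡ 664^2 = 440896 ≡ 647 (mod 799)
9^128 ≡ 647^2 = 418609 ≡ 732 (mod 799)
9^256 ≡ 732^2 = 535824 ≡ 494 (mod 799)
9^512 ≡ 494^2 = 244036 ≡ 341 (mod 799)
798 = 512 + 256 + 16 + 8 + 4 + 2 in binary powers of 2.
So 9^798 ≡ 341 · 494 · 460 · 596 · 169 · 81 ≡ 225 (mod 799).
Since 225 ≠ 1, base 9 is a Fermat witness: 799 is composite.

225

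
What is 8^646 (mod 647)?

1

8^1 ≡ 8 (mod 647)
8^2 ≡ 8^2 = 64 ≡ 64 (mod 647)
8^4 ≡ 64^2 = 4096 ≡ 214 (mod 647)
8^8 ≡ 214^2 = 45796 ≡ 506 (mod 647)
8^16 ≡ 506^2 = 256036 ≡ 471 (mod 647)
8^32 ≡ 471^2 = 221841 ≡ 567 (mod 647)
8^64 ≡ 567^2 = 321489 ≡ 577 (mod 647)
8^128 ≡ 577^2 = 332929 ≡ 371 (mod 647)
8^256 ≡ 371^2 = 137641 ≡ 477 (mod 647)
8^512 ≡ 477^2 = 227529 ≡ 432 (mod 647)
646 = 512 + 128 + 4 + 2 in binary powers of 2.
So 8^646 ≡ 432 · 371 · 214 · 64 ≡ 1 (mod 647).
Since the result is 1, base 8 gives no evidence that 647 is composite.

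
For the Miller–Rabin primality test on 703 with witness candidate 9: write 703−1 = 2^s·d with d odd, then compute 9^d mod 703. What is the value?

1

703 − 1 = 702 = 2^1 · 351, so d = 351.
9^1 ≡ 9 (mod 703)
9^2 ≡ 9^2 = 81 ≡ 81 (mod 703)
9^4 ≡ 81^2 = 6561 ≡ 234 (mod 703)
9^8 ≡ 234^2 = 54756 ≡ 625 (mod 703)
9^16 ≡ 625^2 = 390625 ≡ 460 (mod 703)
9^32 ≡ 460^2 = 211600 ≡ 700 (mod 703)
9^64 ≡ 700^2 = 490000 ≡ 9 (mod 703)
9^128 ≡ 9^2 = 81 ≡ 81 (mod 703)
9^256 ≡ 81^2 = 6561 ≡ 234 (mod 703)
351 = 256 + 64 + 16 + 8 + 4 + 2 + 1 in binary powers of 2.
So 9^351 ≡ 234 · 9 · 460 · 625 · 234 · 81 · 9 ≡ 1 (mod 703).
Since 9^d ≡ 1 (mod 703), base 9 does not prove 703 composite.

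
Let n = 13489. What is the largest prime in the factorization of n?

47

13489 = 7 · 1927
1927 = 41 · 47
47 is prime.
So 13489 = 7 · 41 · 47; the largest prime factor is 47.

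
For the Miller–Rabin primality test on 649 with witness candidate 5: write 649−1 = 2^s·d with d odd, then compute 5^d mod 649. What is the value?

643

649 − 1 = 648 = 2^3 · 81, so d = 81.
5^1 ≡ 5 (mod 649)
5^2 ≡ 5^2 = 25 ≡ 25 (mod 649)
5^4 ≡ 25^2 = 625 ≡ 625 (mod 649)
5^8 ≡ 625^2 = 390625 ≡ 576 (mod 649)
5^16 ≡ 576^2 = 331776 ≡ 137 (mod 649)
5^32 ≡ 137^2 = 18769 ≡ 597 (mod 649)
5^64 ≡ 597^2 = 356409 ≡ 108 (mod 649)
81 = 64 + 16 + 1 in binary powers of 2.
So 5^81 ≡ 108 · 137 · 5 ≡ 643 (mod 649).
Squaring chain: 643 → 36 → 647; never reaches −1, so base 5 is a Miller–Rabin witness that 649 is composite.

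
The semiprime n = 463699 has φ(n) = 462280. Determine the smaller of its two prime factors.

509

φ(n) = (p−1)(q−1) = n − (p+q) + 1, so p + q = 463699 − 462280 + 1 = 1420.
p and q are the roots of t² − 1420t + 463699 = 0.
Discriminant: 1420² − 4·463699 = 2016400 − 1854796 = 161604; √161604 = 402.
q = (1420 − 402)/2 = 509, p = (1420 + 402)/2 = 911.
Check: 509 · 911 = 463699.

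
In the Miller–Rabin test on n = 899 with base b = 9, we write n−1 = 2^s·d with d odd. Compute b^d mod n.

899 − 1 = 898 = 2^1 · 449, so d = 449.
9^1 ≡ 9 (mod 899)
9^2 ≡ 9^2 = 81 ≡ 81 (mod 899)
9^4 ≡ 81^2 = 6561 ≡ 268 (mod 899)
9^8 ≡ 268^2 = 71824 ≡ 803 (mod 899)
9^16 ≡ 803^2 = 644809 ≡ 226 (mod 899)
9^32 ≡ 226^2 = 51076 ≡ 732 (mod 899)
9^64 ≡ 732^2 = 535824 ≡ 20 (mod 899)
9^128 ≡ 20^2 = 400 ≡ 400 (mod 899)
9^256 ≡ 400^2 = 160000 ≡ 877 (mod 899)
449 = 256 + 128 + 64 + 1 in binary powers of 2.
So 9^449 ≡ 877 · 400 · 20 · 9 ≡ 38 (mod 899).
Squaring chain: 38; never reaches −1, so base 9 is a Miller–Rabin witness that 899 is composite.

38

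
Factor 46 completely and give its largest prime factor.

46 = 2 · 23
23 is prime.
So 46 = 2 · 23; the largest prime factor is 23.

23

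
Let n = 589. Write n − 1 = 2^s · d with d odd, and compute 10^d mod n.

589 − 1 = 588 = 2^2 · 147, so d = 147.
10^1 ≡ 10 (mod 589)
10^2 ≡ 10^2 = 100 ≡ 100 (mod 589)
10^4 ≡ 100^2 = 10000 ≡ 576 (mod 589)
10^8 ≡ 576^2 = 331776 ≡ 169 (mod 589)
10^16 ≡ 169^2 = 28561 ≡ 289 (mod 589)
10^32 ≡ 289^2 = 83521 ≡ 472 (mod 589)
10^64 ≡ 472^2 = 222784 ≡ 142 (mod 589)
10^128 ≡ 142^2 = 20164 ≡ 138 (mod 589)
147 = 128 + 16 + 2 + 1 in binary powers of 2.
So 10^147 ≡ 138 · 289 · 100 · 10 ≡ 221 (mod 589).
Squaring chain: 221 → 543; never reaches −1, so base 10 is a Miller–Rabin witness that 589 is composite.

221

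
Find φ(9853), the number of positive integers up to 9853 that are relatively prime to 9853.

9628

Factor: 9853 = 59 · 167.
φ(9853) = (59−1) · (167−1) = 58 · 166 = 9628.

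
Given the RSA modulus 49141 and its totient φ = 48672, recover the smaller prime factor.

φ(n) = (p−1)(q−1) = n − (p+q) + 1, so p + q = 49141 − 48672 + 1 = 470.
p and q are the roots of t² − 470t + 49141 = 0.
Discriminant: 470² − 4·49141 = 220900 − 196564 = 24336; √24336 = 156.
q = (470 − 156)/2 = 157, p = (470 + 156)/2 = 313.
Check: 157 · 313 = 49141.

157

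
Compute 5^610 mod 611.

5^1 ≡ 5 (mod 611)
5^2 ≡ 5^2 = 25 ≡ 25 (mod 611)
5^4 ≡ 25^2 = 625 ≡ 14 (mod 611)
5^8 ≡ 14^2 = 196 ≡ 196 (mod 611)
5^16 ≡ 196^2 = 38416 ≡ 534 (mod 611)
5^32 ≡ 534^2 = 285156 ≡ 430 (mod 611)
5^64 ≡ 430^2 = 184900 ≡ 378 (mod 611)
5^128 ≡ 378^2 = 142884 ≡ 521 (mod 611)
5^256 ≡ 521^2 = 271441 ≡ 157 (mod 611)
5^512 ≡ 157^2 = 24649 ≡ 209 (mod 611)
610 = 512 + 64 + 32 + 2 in binary powers of 2.
So 5^610 ≡ 209 · 378 · 430 · 25 ≡ 441 (mod 611).
Since 441 ≠ 1, base 5 is a Fermat witness: 611 is composite.

441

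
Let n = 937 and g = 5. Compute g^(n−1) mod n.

5^1 ≡ 5 (mod 937)
5^2 ≡ 5^2 = 25 ≡ 25 (mod 937)
5^4 ≡ 25^2 = 625 ≡ 625 (mod 937)
5^8 ≡ 625^2 = 390625 ≡ 833 (mod 937)
5^16 ≡ 833^2 = 693889 ≡ 509 (mod 937)
5^32 ≡ 509^2 = 259081 ≡ 469 (mod 937)
5^64 ≡ 469^2 = 219961 ≡ 703 (mod 937)
5^128 ≡ 703^2 = 494209 ≡ 410 (mod 937)
5^256 ≡ 410^2 = 168100 ≡ 377 (mod 937)
5^512 ≡ 377^2 = 142129 ≡ 642 (mod 937)
936 = 512 + 256 + 128 + 32 + 8 in binary powers of 2.
So 5^936 ≡ 642 · 377 · 410 · 469 · 833 ≡ 1 (mod 937).
Since the result is 1, base 5 gives no evidence that 937 is composite.

1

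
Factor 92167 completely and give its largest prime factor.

53

92167 = 37 · 2491
2491 = 47 · 53
53 is prime.
So 92167 = 37 · 47 · 53; the largest prime factor is 53.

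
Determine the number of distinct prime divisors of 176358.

176358 = 2 · 88179
88179 = 3 · 29393
29393 = 7 · 4199
4199 = 13 · 323
323 = 17 · 19
176358 = 2 · 3 · 7 · 13 · 17 · 19, which has 6 distinct prime factors.

6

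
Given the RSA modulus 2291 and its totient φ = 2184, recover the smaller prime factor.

φ(n) = (p−1)(q−1) = n − (p+q) + 1, so p + q = 2291 − 2184 + 1 = 108.
p and q are the roots of t² − 108t + 2291 = 0.
Discriminant: 108² − 4·2291 = 11664 − 9164 = 2500; √2500 = 50.
q = (108 − 50)/2 = 29, p = (108 + 50)/2 = 79.
Check: 29 · 79 = 2291.

29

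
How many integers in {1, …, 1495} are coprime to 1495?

1056

Factor: 1495 = 5 · 13 · 23.
φ(1495) = (5−1) · (13−1) · (23−1) = 4 · 12 · 22 = 1056.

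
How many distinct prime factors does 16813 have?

3

16813 = 17 · 989
989 = 23 · 43
16813 = 17 · 23 · 43, which has 3 distinct prime factors.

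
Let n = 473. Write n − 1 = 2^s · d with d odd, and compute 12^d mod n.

331

473 − 1 = 472 = 2^3 · 59, so d = 59.
12^1 ≡ 12 (mod 473)
12^2 ≡ 12^2 = 144 ≡ 144 (mod 473)
12^4 ≡ 144^2 = 20736 ≡ 397 (mod 473)
12^8 ≡ 397^2 = 157609 ≡ 100 (mod 473)
12^16 ≡ 100^2 = 10000 ≡ 67 (mod 473)
12^32 ≡ 67^2 = 4489 ≡ 232 (mod 473)
59 = 32 + 16 + 8 + 2 + 1 in binary powers of 2.
So 12^59 ≡ 232 · 67 · 100 · 144 · 12 ≡ 331 (mod 473).
Squaring chain: 331 → 298 → 353; never reaches −1, so base 12 is a Miller–Rabin witness that 473 is composite.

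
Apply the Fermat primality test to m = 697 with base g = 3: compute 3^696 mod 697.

288

3^1 ≡ 3 (mod 697)
3^2 ≡ 3^2 = 9 ≡ 9 (mod 697)
3^4 ≡ 9^2 = 81 ≡ 81 (mod 697)
3^8 ≡ 81^2 = 6561 ≡ 288 (mod 697)
3^16 ≡ 288^2 = 82944 ≡ 1 (mod 697)
3^32 ≡ 1^2 = 1 ≡ 1 (mod 697)
3^64 ≡ 1^2 = 1 ≡ 1 (mod 697)
3^128 ≡ 1^2 = 1 ≡ 1 (mod 697)
3^256 ≡ 1^2 = 1 ≡ 1 (mod 697)
3^512 ≡ 1^2 = 1 ≡ 1 (mod 697)
696 = 512 + 128 + 32 + 16 + 8 in binary powers of 2.
So 3^696 ≡ 1 · 1 · 1 · 1 · 288 ≡ 288 (mod 697).
Since 288 ≠ 1, base 3 is a Fermat witness: 697 is composite.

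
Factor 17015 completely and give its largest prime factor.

17015 = 5 · 3403
3403 = 41 · 83
83 is prime.
So 17015 = 5 · 41 · 83; the largest prime factor is 83.

83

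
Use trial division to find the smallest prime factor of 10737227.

10737227 is odd.
Digit sum 29, not divisible by 3.
Ends in 7: not divisible by 5.
7: 10737227 = 7·1533889 + 4
11: 10737227 = 11·976111 + 6
13: 10737227 = 13·825940 + 7
17: 10737227 = 17·631601 + 10
19: 10737227 = 19·565117 + 4
23: 10737227 = 23·466835 + 22
29: 10737227 = 29·370249 + 6
31: 10737227 = 31·346362 + 5
37: 10737227 = 37·290195 + 12
41: 10737227 = 41·261883 + 24
43: 10737227 = 43·249702 + 41
47: 10737227 = 47·228451 + 30
53: 10737227 = 53·202589 + 10
59: 10737227 = 59·181986 + 53
61: 10737227 = 61·176020 + 7
67: 10737227 = 67·160257 + 8
71: 10737227 = 71·151228 + 39
73: 10737227 = 73·147085 + 22
79: 10737227 = 79·135914 + 21
83: 10737227 = 83·129364 + 15
89: 10737227 = 89·120643

89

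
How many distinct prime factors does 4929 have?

3

4929 = 3 · 1643
1643 = 31 · 53
4929 = 3 · 31 · 53, which has 3 distinct prime factors.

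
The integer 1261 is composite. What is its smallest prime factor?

1261 is odd.
Digit sum 10, not divisible by 3.
Ends in 1: not divisible by 5.
7: 1261 = 7·180 + 1
11: 1261 = 11·114 + 7
13: 1261 = 13·97

13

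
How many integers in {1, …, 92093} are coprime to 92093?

Factor: 92093 = 19 · 37 · 131.
φ(92093) = (19−1) · (37−1) · (131−1) = 18 · 36 · 130 = 84240.

84240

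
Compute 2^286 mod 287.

2^1 ≡ 2 (mod 287)
2^2 ≡ 2^2 = 4 ≡ 4 (mod 287)
2^4 ≡ 4^2 = 16 ≡ 16 (mod 287)
2^8 ≡ 16^2 = 256 ≡ 256 (mod 287)
2^16 ≡ 256^2 = 65536 ≡ 100 (mod 287)
2^32 ≡ 100^2 = 10000 ≡ 242 (mod 287)
2^64 ≡ 242^2 = 58564 ≡ 16 (mod 287)
2^128 ≡ 16^2 = 256 ≡ 256 (mod 287)
2^256 ≡ 256^2 = 65536 ≡ 100 (mod 287)
286 = 256 + 16 + 8 + 4 + 2 in binary powers of 2.
So 2^286 ≡ 100 · 100 · 256 · 16 · 4 ≡ 23 (mod 287).
Since 23 ≠ 1, base 2 is a Fermat witness: 287 is composite.

23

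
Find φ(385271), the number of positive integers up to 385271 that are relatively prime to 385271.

Factor: 385271 = 17 · 131 · 173.
φ(385271) = (17−1) · (131−1) · (173−1) = 16 · 130 · 172 = 357760.

357760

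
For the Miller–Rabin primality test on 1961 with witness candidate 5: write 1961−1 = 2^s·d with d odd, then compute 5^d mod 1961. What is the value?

1961 − 1 = 1960 = 2^3 · 245, so d = 245.
5^1 ≡ 5 (mod 1961)
5^2 ≡ 5^2 = 25 ≡ 25 (mod 1961)
5^4 ≡ 25^2 = 625 ≡ 625 (mod 1961)
5^8 ≡ 625^2 = 390625 ≡ 386 (mod 1961)
5^16 ≡ 386^2 = 148996 ≡ 1921 (mod 1961)
5^32 ≡ 1921^2 = 3690241 ≡ 1600 (mod 1961)
5^64 ≡ 1600^2 = 2560000 ≡ 895 (mod 1961)
5^128 ≡ 895^2 = 801025 ≡ 937 (mod 1961)
245 = 128 + 64 + 32 + 16 + 4 + 1 in binary powers of 2.
So 5^245 ≡ 937 · 895 · 1600 · 1921 · 625 · 5 ≡ 775 (mod 1961).
Squaring chain: 775 → 559 → 682; never reaches −1, so base 5 is a Miller–Rabin witness that 1961 is composite.

775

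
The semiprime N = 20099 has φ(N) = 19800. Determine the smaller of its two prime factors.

101

φ(n) = (p−1)(q−1) = n − (p+q) + 1, so p + q = 20099 − 19800 + 1 = 300.
p and q are the roots of t² − 300t + 20099 = 0.
Discriminant: 300² − 4·20099 = 90000 − 80396 = 9604; √9604 = 98.
q = (300 − 98)/2 = 101, p = (300 + 98)/2 = 199.
Check: 101 · 199 = 20099.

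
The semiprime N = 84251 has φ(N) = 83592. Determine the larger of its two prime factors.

φ(n) = (p−1)(q−1) = n − (p+q) + 1, so p + q = 84251 − 83592 + 1 = 660.
p and q are the roots of t² − 660t + 84251 = 0.
Discriminant: 660² − 4·84251 = 435600 − 337004 = 98596; √98596 = 314.
q = (660 − 314)/2 = 173, p = (660 + 314)/2 = 487.
Check: 173 · 487 = 84251.

487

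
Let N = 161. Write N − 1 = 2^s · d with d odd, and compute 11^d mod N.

51

161 − 1 = 160 = 2^5 · 5, so d = 5.
11^1 ≡ 11 (mod 161)
11^2 ≡ 11^2 = 121 ≡ 121 (mod 161)
11^4 ≡ 121^2 = 14641 ≡ 151 (mod 161)
5 = 4 + 1 in binary powers of 2.
So 11^5 ≡ 151 · 11 ≡ 51 (mod 161).
Squaring chain: 51 → 25 → 142 → 39 → 72; never reaches −1, so base 11 is a Miller–Rabin witness that 161 is composite.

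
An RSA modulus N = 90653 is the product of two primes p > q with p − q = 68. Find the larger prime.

337

Since p = q + 68, we have 90653 = q(q + 68), so q² + 68q − 90653 = 0.
Discriminant: 68² + 4·90653 = 4624 + 362612 = 367236; √367236 = 606.
q = (−68 + 606)/2 = 269, and p = q + 68 = 337.
Check: 269 · 337 = 90653.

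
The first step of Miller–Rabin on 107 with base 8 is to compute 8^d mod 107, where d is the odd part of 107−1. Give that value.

107 − 1 = 106 = 2^1 · 53, so d = 53.
8^1 ≡ 8 (mod 107)
8^2 ≡ 8^2 = 64 ≡ 64 (mod 107)
8^4 ≡ 64^2 = 4096 ≡ 30 (mod 107)
8^8 ≡ 30^2 = 900 ≡ 44 (mod 107)
8^16 ≡ 44^2 = 1936 ≡ 10 (mod 107)
8^32 ≡ 10^2 = 100 ≡ 100 (mod 107)
53 = 32 + 16 + 4 + 1 in binary powers of 2.
So 8^53 ≡ 100 · 10 · 30 · 8 ≡ 106 (mod 107).
Since 8^d ≡ 106 (mod 107), base 8 does not prove 107 composite.

106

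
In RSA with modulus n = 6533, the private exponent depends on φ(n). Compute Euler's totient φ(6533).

Factor: 6533 = 47 · 139.
φ(6533) = (47−1) · (139−1) = 46 · 138 = 6348.

6348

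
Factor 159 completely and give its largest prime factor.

159 = 3 · 53
53 is prime.
So 159 = 3 · 53; the largest prime factor is 53.

53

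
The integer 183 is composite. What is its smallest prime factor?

183 is odd.
Digit sum 12, divisible by 3.

3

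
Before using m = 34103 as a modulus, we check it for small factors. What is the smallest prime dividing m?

67

34103 is odd.
Digit sum 11, not divisible by 3.
Ends in 3: not divisible by 5.
7: 34103 = 7·4871 + 6
11: 34103 = 11·3100 + 3
13: 34103 = 13·2623 + 4
17: 34103 = 17·2006 + 1
19: 34103 = 19·1794 + 17
23: 34103 = 23·1482 + 17
29: 34103 = 29·1175 + 28
31: 34103 = 31·1100 + 3
37: 34103 = 37·921 + 26
41: 34103 = 41·831 + 32
43: 34103 = 43·793 + 4
47: 34103 = 47·725 + 28
53: 34103 = 53·643 + 24
59: 34103 = 59·578 + 1
61: 34103 = 61·559 + 4
67: 34103 = 67·509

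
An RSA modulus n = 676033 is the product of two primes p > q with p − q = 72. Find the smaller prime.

Since p = q + 72, we have 676033 = q(q + 72), so q² + 72q − 676033 = 0.
Discriminant: 72² + 4·676033 = 5184 + 2704132 = 2709316; √2709316 = 1646.
q = (−72 + 1646)/2 = 787, and p = q + 72 = 859.
Check: 787 · 859 = 676033.

787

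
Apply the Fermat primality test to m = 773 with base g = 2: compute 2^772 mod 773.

2^1 ≡ 2 (mod 773)
2^2 ≡ 2^2 = 4 ≡ 4 (mod 773)
2^4 ≡ 4^2 = 16 ≡ 16 (mod 773)
2^8 ≡ 16^2 = 256 ≡ 256 (mod 773)
2^16 ≡ 256^2 = 65536 ≡ 604 (mod 773)
2^32 ≡ 604^2 = 364816 ≡ 733 (mod 773)
2^64 ≡ 733^2 = 537289 ≡ 54 (mod 773)
2^128 ≡ 54^2 = 2916 ≡ 597 (mod 773)
2^256 ≡ 597^2 = 356409 ≡ 56 (mod 773)
2^512 ≡ 56^2 = 3136 ≡ 44 (mod 773)
772 = 512 + 256 + 4 in binary powers of 2.
So 2^772 ≡ 44 · 56 · 16 ≡ 1 (mod 773).
Since the result is 1, base 2 gives no evidence that 773 is composite.

1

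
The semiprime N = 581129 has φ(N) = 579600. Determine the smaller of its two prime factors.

φ(n) = (p−1)(q−1) = n − (p+q) + 1, so p + q = 581129 − 579600 + 1 = 1530.
p and q are the roots of t² − 1530t + 581129 = 0.
Discriminant: 1530² − 4·581129 = 2340900 − 2324516 = 16384; √16384 = 128.
q = (1530 − 128)/2 = 701, p = (1530 + 128)/2 = 829.
Check: 701 · 829 = 581129.

701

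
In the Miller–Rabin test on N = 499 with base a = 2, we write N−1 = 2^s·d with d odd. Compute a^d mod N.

498

499 − 1 = 498 = 2^1 · 249, so d = 249.
2^1 ≡ 2 (mod 499)
2^2 ≡ 2^2 = 4 ≡ 4 (mod 499)
2^4 ≡ 4^2 = 16 ≡ 16 (mod 499)
2^8 ≡ 16^2 = 256 ≡ 256 (mod 499)
2^16 ≡ 256^2 = 65536 ≡ 167 (mod 499)
2^32 ≡ 167^2 = 27889 ≡ 444 (mod 499)
2^64 ≡ 444^2 = 197136 ≡ 31 (mod 499)
2^128 ≡ 31^2 = 961 ≡ 462 (mod 499)
249 = 128 + 64 + 32 + 16 + 8 + 1 in binary powers of 2.
So 2^249 ≡ 462 · 31 · 444 · 167 · 256 · 2 ≡ 498 (mod 499).
Since 2^d ≡ 498 (mod 499), base 2 does not prove 499 composite.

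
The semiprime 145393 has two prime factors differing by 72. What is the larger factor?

Since p = q + 72, we have 145393 = q(q + 72), so q² + 72q − 145393 = 0.
Discriminant: 72² + 4·145393 = 5184 + 581572 = 586756; √586756 = 766.
q = (−72 + 766)/2 = 347, and p = q + 72 = 419.
Check: 347 · 419 = 145393.

419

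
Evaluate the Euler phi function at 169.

156

Factor: 169 = 13^2.
φ(169) = 13^1·(13−1) = 156.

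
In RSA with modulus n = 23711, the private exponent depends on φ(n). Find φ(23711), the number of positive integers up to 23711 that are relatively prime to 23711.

Factor: 23711 = 131 · 181.
φ(23711) = (131−1) · (181−1) = 130 · 180 = 23400.

23400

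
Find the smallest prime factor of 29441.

59

29441 is odd.
Digit sum 20, not divisible by 3.
Ends in 1: not divisible by 5.
7: 29441 = 7·4205 + 6
11: 29441 = 11·2676 + 5
13: 29441 = 13·2264 + 9
17: 29441 = 17·1731 + 14
19: 29441 = 19·1549 + 10
23: 29441 = 23·1280 + 1
29: 29441 = 29·1015 + 6
31: 29441 = 31·949 + 22
37: 29441 = 37·795 + 26
41: 29441 = 41·718 + 3
43: 29441 = 43·684 + 29
47: 29441 = 47·626 + 19
53: 29441 = 53·555 + 26
59: 29441 = 59·499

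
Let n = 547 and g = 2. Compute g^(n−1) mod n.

2^1 ≡ 2 (mod 547)
2^2 ≡ 2^2 = 4 ≡ 4 (mod 547)
2^4 ≡ 4^2 = 16 ≡ 16 (mod 547)
2^8 ≡ 16^2 = 256 ≡ 256 (mod 547)
2^16 ≡ 256^2 = 65536 ≡ 443 (mod 547)
2^32 ≡ 443^2 = 196249 ≡ 423 (mod 547)
2^64 ≡ 423^2 = 178929 ≡ 60 (mod 547)
2^128 ≡ 60^2 = 3600 ≡ 318 (mod 547)
2^256 ≡ 318^2 = 101124 ≡ 476 (mod 547)
2^512 ≡ 476^2 = 226576 ≡ 118 (mod 547)
546 = 512 + 32 + 2 in binary powers of 2.
So 2^546 ≡ 118 · 423 · 4 ≡ 1 (mod 547).
Since the result is 1, base 2 gives no evidence that 547 is composite.

1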